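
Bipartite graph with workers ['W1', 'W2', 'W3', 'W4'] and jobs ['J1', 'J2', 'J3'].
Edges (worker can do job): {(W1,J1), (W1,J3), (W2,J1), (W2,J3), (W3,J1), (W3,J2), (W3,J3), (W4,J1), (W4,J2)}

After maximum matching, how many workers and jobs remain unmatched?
Unmatched: 1 workers, 0 jobs

Maximum matching size: 3
Workers: 4 total, 3 matched, 1 unmatched
Jobs: 3 total, 3 matched, 0 unmatched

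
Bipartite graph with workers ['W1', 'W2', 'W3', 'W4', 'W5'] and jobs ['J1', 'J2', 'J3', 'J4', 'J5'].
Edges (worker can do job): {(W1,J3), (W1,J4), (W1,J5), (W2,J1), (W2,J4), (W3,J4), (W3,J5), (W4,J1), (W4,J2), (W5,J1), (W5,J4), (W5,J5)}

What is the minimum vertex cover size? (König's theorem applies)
Minimum vertex cover size = 5

By König's theorem: in bipartite graphs,
min vertex cover = max matching = 5

Maximum matching has size 5, so minimum vertex cover also has size 5.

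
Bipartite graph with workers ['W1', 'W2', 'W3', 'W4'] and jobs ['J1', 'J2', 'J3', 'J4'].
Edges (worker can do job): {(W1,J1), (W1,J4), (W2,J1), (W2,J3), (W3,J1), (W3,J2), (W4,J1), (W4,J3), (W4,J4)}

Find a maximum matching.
Matching: {(W1,J4), (W2,J3), (W3,J2), (W4,J1)}

Maximum matching (size 4):
  W1 → J4
  W2 → J3
  W3 → J2
  W4 → J1

Each worker is assigned to at most one job, and each job to at most one worker.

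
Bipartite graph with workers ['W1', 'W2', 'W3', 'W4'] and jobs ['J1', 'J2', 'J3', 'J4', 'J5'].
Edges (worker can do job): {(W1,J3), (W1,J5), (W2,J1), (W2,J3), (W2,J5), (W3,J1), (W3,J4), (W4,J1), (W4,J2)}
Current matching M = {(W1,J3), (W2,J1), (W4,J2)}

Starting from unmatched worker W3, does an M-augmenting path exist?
Yes: W3 → J4

An M-augmenting path alternates non-matching / matching edges, starting and ending at unmatched vertices.
Path: W3 → J4
(J4 is unmatched in M, so the path is augmenting.)
Flipping edges along this path would increase |M| from 3 to 4.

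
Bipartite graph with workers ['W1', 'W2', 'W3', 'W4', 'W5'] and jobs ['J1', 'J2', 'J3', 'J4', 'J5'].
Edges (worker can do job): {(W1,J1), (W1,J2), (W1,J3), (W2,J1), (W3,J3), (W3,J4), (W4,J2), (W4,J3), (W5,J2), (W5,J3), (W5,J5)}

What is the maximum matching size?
Maximum matching size = 5

Maximum matching: {(W1,J3), (W2,J1), (W3,J4), (W4,J2), (W5,J5)}
Size: 5

This assigns 5 workers to 5 distinct jobs.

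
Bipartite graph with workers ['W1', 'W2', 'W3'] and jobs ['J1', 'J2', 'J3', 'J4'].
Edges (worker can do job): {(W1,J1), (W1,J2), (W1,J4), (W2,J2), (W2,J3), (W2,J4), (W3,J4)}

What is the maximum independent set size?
Maximum independent set = 4

By König's theorem:
- Min vertex cover = Max matching = 3
- Max independent set = Total vertices - Min vertex cover
- Max independent set = 7 - 3 = 4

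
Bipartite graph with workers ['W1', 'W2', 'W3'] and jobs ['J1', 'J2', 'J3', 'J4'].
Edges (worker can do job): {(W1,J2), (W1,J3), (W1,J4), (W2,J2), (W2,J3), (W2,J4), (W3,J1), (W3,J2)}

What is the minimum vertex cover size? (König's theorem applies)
Minimum vertex cover size = 3

By König's theorem: in bipartite graphs,
min vertex cover = max matching = 3

Maximum matching has size 3, so minimum vertex cover also has size 3.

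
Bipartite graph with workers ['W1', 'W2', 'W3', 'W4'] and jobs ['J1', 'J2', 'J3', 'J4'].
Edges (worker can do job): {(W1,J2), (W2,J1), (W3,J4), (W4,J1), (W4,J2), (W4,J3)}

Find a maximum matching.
Matching: {(W1,J2), (W2,J1), (W3,J4), (W4,J3)}

Maximum matching (size 4):
  W1 → J2
  W2 → J1
  W3 → J4
  W4 → J3

Each worker is assigned to at most one job, and each job to at most one worker.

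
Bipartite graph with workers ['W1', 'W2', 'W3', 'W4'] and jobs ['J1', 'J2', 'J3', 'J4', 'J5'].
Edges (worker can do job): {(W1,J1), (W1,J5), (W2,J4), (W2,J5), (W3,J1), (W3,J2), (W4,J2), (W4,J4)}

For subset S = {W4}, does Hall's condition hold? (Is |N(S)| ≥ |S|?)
Yes: |N(S)| = 2, |S| = 1

Subset S = {W4}
Neighbors N(S) = {J2, J4}

|N(S)| = 2, |S| = 1
Hall's condition: |N(S)| ≥ |S| is satisfied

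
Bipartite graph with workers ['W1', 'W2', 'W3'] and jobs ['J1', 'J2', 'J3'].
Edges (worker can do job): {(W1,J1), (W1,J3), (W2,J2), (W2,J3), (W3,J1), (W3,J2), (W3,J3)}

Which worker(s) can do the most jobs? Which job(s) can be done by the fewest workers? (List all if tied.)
Most versatile: W3 (3 jobs); Least covered: J1, J2 (2 workers)

Worker degrees (jobs they can do): W1:2, W2:2, W3:3
Job degrees (workers who can do it): J1:2, J2:2, J3:3

Maximum worker degree is 3, achieved by: W3
Minimum job degree is 2, achieved by: J1, J2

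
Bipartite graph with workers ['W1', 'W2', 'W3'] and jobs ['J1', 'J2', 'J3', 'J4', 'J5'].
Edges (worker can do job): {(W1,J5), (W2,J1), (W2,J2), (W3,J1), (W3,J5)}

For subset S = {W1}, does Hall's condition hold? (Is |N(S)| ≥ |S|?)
Yes: |N(S)| = 1, |S| = 1

Subset S = {W1}
Neighbors N(S) = {J5}

|N(S)| = 1, |S| = 1
Hall's condition: |N(S)| ≥ |S| is satisfied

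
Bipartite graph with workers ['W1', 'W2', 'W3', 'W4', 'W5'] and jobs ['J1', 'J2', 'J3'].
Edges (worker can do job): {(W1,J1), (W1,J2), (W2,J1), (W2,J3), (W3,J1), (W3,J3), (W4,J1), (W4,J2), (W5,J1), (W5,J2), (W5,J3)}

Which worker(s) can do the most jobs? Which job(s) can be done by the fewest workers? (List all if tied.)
Most versatile: W5 (3 jobs); Least covered: J2, J3 (3 workers)

Worker degrees (jobs they can do): W1:2, W2:2, W3:2, W4:2, W5:3
Job degrees (workers who can do it): J1:5, J2:3, J3:3

Maximum worker degree is 3, achieved by: W5
Minimum job degree is 3, achieved by: J2, J3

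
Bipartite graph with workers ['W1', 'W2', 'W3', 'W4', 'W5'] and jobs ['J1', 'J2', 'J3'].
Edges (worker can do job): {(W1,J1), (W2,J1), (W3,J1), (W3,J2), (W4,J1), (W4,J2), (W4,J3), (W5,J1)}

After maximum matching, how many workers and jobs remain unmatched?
Unmatched: 2 workers, 0 jobs

Maximum matching size: 3
Workers: 5 total, 3 matched, 2 unmatched
Jobs: 3 total, 3 matched, 0 unmatched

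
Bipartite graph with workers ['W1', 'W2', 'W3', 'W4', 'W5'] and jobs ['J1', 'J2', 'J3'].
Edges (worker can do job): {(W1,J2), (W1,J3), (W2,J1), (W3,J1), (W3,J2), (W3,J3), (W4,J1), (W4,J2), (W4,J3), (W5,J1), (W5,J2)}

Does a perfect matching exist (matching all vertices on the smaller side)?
Yes, perfect matching exists (size 3)

Perfect matching: {(W3,J1), (W4,J3), (W5,J2)}
All 3 vertices on the smaller side are matched.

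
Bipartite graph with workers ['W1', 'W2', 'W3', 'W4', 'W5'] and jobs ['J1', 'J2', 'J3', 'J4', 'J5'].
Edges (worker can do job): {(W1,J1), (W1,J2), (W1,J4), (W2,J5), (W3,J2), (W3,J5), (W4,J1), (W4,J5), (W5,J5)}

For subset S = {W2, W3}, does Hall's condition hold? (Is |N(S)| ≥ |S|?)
Yes: |N(S)| = 2, |S| = 2

Subset S = {W2, W3}
Neighbors N(S) = {J2, J5}

|N(S)| = 2, |S| = 2
Hall's condition: |N(S)| ≥ |S| is satisfied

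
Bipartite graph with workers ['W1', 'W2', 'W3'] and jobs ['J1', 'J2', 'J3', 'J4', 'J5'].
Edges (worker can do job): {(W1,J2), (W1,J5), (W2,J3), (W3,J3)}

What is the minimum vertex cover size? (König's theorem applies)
Minimum vertex cover size = 2

By König's theorem: in bipartite graphs,
min vertex cover = max matching = 2

Maximum matching has size 2, so minimum vertex cover also has size 2.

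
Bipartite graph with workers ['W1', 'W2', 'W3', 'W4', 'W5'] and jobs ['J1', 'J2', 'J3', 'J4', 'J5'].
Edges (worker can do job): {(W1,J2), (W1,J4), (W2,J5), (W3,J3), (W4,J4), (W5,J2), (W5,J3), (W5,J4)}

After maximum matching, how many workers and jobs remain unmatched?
Unmatched: 1 workers, 1 jobs

Maximum matching size: 4
Workers: 5 total, 4 matched, 1 unmatched
Jobs: 5 total, 4 matched, 1 unmatched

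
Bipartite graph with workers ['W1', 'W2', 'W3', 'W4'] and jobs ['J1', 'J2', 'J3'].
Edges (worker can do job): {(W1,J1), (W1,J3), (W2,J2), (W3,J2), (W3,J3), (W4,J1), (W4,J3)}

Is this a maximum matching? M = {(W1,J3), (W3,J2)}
No, size 2 is not maximum

Proposed matching has size 2.
Maximum matching size for this graph: 3.

This is NOT maximum - can be improved to size 3.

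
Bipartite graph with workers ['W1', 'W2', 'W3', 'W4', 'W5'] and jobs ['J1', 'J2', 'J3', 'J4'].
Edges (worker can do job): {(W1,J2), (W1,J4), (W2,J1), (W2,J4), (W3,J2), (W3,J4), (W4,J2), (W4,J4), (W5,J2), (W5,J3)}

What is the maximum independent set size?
Maximum independent set = 5

By König's theorem:
- Min vertex cover = Max matching = 4
- Max independent set = Total vertices - Min vertex cover
- Max independent set = 9 - 4 = 5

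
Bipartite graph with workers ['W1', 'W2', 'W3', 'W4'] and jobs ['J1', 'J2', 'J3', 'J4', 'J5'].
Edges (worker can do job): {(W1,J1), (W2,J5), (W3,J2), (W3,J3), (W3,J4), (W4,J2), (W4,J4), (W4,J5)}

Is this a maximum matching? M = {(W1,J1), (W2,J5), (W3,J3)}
No, size 3 is not maximum

Proposed matching has size 3.
Maximum matching size for this graph: 4.

This is NOT maximum - can be improved to size 4.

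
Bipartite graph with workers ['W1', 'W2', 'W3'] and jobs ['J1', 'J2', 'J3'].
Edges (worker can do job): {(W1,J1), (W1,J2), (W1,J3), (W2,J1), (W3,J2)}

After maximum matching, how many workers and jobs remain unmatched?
Unmatched: 0 workers, 0 jobs

Maximum matching size: 3
Workers: 3 total, 3 matched, 0 unmatched
Jobs: 3 total, 3 matched, 0 unmatched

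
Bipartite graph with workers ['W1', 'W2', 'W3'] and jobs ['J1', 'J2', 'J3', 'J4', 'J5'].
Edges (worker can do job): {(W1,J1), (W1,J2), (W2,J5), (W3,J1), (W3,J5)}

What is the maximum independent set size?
Maximum independent set = 5

By König's theorem:
- Min vertex cover = Max matching = 3
- Max independent set = Total vertices - Min vertex cover
- Max independent set = 8 - 3 = 5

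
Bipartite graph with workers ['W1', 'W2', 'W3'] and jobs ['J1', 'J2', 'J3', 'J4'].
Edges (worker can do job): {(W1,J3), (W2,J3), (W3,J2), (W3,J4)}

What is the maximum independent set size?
Maximum independent set = 5

By König's theorem:
- Min vertex cover = Max matching = 2
- Max independent set = Total vertices - Min vertex cover
- Max independent set = 7 - 2 = 5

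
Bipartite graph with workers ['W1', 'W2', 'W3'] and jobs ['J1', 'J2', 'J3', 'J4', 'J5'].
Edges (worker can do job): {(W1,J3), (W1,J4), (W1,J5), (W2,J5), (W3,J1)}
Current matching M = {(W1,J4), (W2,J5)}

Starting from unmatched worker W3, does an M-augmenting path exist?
Yes: W3 → J1

An M-augmenting path alternates non-matching / matching edges, starting and ending at unmatched vertices.
Path: W3 → J1
(J1 is unmatched in M, so the path is augmenting.)
Flipping edges along this path would increase |M| from 2 to 3.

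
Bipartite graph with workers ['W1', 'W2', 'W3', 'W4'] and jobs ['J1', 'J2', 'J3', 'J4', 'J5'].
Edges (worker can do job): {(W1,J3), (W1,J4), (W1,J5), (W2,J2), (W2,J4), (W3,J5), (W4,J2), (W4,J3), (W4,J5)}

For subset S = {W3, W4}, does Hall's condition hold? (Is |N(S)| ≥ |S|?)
Yes: |N(S)| = 3, |S| = 2

Subset S = {W3, W4}
Neighbors N(S) = {J2, J3, J5}

|N(S)| = 3, |S| = 2
Hall's condition: |N(S)| ≥ |S| is satisfied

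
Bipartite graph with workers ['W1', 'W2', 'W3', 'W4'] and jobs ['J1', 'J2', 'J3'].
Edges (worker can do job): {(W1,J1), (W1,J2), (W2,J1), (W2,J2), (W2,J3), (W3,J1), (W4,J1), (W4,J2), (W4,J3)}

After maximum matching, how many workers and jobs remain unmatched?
Unmatched: 1 workers, 0 jobs

Maximum matching size: 3
Workers: 4 total, 3 matched, 1 unmatched
Jobs: 3 total, 3 matched, 0 unmatched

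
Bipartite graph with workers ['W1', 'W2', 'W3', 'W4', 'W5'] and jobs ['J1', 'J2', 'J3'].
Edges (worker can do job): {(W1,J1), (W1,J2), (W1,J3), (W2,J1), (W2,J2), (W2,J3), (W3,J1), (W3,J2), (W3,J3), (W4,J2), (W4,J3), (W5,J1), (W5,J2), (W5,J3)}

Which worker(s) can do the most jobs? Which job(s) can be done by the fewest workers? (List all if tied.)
Most versatile: W1, W2, W3, W5 (3 jobs); Least covered: J1 (4 workers)

Worker degrees (jobs they can do): W1:3, W2:3, W3:3, W4:2, W5:3
Job degrees (workers who can do it): J1:4, J2:5, J3:5

Maximum worker degree is 3, achieved by: W1, W2, W3, W5
Minimum job degree is 4, achieved by: J1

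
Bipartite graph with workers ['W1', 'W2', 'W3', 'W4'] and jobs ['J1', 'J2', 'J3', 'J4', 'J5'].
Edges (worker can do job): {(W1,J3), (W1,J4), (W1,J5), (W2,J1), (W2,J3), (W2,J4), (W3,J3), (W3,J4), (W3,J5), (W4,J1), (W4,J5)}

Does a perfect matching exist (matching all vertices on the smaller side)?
Yes, perfect matching exists (size 4)

Perfect matching: {(W1,J3), (W2,J1), (W3,J4), (W4,J5)}
All 4 vertices on the smaller side are matched.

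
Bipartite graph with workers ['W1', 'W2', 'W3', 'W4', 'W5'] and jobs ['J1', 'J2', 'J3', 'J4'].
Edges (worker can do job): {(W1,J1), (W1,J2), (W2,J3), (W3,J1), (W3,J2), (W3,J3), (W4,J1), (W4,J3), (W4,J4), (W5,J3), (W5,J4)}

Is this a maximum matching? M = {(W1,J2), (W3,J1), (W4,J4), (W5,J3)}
Yes, size 4 is maximum

Proposed matching has size 4.
Maximum matching size for this graph: 4.

This is a maximum matching.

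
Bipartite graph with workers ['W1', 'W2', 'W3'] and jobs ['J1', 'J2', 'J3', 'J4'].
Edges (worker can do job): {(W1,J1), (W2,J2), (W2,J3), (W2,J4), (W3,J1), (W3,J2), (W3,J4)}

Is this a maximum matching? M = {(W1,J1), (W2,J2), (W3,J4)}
Yes, size 3 is maximum

Proposed matching has size 3.
Maximum matching size for this graph: 3.

This is a maximum matching.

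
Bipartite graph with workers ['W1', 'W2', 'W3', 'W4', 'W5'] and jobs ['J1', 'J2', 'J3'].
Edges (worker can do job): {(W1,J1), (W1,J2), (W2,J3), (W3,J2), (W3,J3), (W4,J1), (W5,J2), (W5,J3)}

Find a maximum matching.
Matching: {(W3,J3), (W4,J1), (W5,J2)}

Maximum matching (size 3):
  W3 → J3
  W4 → J1
  W5 → J2

Each worker is assigned to at most one job, and each job to at most one worker.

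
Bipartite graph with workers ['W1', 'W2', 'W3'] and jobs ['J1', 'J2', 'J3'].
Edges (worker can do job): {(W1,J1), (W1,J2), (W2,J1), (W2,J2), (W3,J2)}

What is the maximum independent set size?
Maximum independent set = 4

By König's theorem:
- Min vertex cover = Max matching = 2
- Max independent set = Total vertices - Min vertex cover
- Max independent set = 6 - 2 = 4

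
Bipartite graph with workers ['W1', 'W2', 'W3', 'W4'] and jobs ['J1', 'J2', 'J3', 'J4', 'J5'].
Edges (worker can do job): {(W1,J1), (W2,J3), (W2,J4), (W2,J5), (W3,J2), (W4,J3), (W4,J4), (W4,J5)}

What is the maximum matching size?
Maximum matching size = 4

Maximum matching: {(W1,J1), (W2,J3), (W3,J2), (W4,J5)}
Size: 4

This assigns 4 workers to 4 distinct jobs.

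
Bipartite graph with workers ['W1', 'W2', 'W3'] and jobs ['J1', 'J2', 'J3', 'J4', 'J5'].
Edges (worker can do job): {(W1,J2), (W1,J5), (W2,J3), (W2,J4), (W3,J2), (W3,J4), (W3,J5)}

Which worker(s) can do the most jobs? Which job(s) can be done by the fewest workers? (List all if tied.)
Most versatile: W3 (3 jobs); Least covered: J1 (0 workers)

Worker degrees (jobs they can do): W1:2, W2:2, W3:3
Job degrees (workers who can do it): J1:0, J2:2, J3:1, J4:2, J5:2

Maximum worker degree is 3, achieved by: W3
Minimum job degree is 0, achieved by: J1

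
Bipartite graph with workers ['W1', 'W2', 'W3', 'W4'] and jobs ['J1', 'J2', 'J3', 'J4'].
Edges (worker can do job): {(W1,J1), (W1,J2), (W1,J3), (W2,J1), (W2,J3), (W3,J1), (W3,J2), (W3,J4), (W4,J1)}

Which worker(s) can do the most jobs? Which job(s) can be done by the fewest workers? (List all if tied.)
Most versatile: W1, W3 (3 jobs); Least covered: J4 (1 workers)

Worker degrees (jobs they can do): W1:3, W2:2, W3:3, W4:1
Job degrees (workers who can do it): J1:4, J2:2, J3:2, J4:1

Maximum worker degree is 3, achieved by: W1, W3
Minimum job degree is 1, achieved by: J4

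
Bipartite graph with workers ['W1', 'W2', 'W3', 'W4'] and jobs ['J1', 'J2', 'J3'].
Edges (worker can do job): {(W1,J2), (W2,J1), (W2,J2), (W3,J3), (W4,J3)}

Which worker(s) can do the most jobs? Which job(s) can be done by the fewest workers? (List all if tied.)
Most versatile: W2 (2 jobs); Least covered: J1 (1 workers)

Worker degrees (jobs they can do): W1:1, W2:2, W3:1, W4:1
Job degrees (workers who can do it): J1:1, J2:2, J3:2

Maximum worker degree is 2, achieved by: W2
Minimum job degree is 1, achieved by: J1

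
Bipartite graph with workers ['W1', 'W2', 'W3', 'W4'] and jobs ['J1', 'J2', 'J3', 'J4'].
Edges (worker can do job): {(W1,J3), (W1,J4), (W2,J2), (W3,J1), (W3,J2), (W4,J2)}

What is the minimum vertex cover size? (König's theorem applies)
Minimum vertex cover size = 3

By König's theorem: in bipartite graphs,
min vertex cover = max matching = 3

Maximum matching has size 3, so minimum vertex cover also has size 3.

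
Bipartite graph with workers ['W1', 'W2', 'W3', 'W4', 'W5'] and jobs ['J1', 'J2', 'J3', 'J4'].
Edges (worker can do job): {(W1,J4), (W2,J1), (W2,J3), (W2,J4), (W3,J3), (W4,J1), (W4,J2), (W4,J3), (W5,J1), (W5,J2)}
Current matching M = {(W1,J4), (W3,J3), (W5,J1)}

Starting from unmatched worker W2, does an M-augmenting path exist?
Yes: W2 → J1 → W5 → J2

An M-augmenting path alternates non-matching / matching edges, starting and ending at unmatched vertices.
Path: W2 → J1 → W5 → J2
(J2 is unmatched in M, so the path is augmenting.)
Flipping edges along this path would increase |M| from 3 to 4.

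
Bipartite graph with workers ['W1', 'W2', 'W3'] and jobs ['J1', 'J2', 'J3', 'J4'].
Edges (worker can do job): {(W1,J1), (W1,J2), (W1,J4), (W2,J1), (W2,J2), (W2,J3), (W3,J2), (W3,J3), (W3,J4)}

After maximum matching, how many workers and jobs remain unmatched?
Unmatched: 0 workers, 1 jobs

Maximum matching size: 3
Workers: 3 total, 3 matched, 0 unmatched
Jobs: 4 total, 3 matched, 1 unmatched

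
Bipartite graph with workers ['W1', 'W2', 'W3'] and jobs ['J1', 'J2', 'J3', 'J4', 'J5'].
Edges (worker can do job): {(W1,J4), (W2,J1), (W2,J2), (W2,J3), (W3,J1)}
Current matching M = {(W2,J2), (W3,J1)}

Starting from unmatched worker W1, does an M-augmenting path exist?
Yes: W1 → J4

An M-augmenting path alternates non-matching / matching edges, starting and ending at unmatched vertices.
Path: W1 → J4
(J4 is unmatched in M, so the path is augmenting.)
Flipping edges along this path would increase |M| from 2 to 3.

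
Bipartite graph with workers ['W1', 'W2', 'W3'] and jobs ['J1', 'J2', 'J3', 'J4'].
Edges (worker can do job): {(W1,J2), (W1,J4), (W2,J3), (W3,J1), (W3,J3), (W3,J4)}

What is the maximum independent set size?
Maximum independent set = 4

By König's theorem:
- Min vertex cover = Max matching = 3
- Max independent set = Total vertices - Min vertex cover
- Max independent set = 7 - 3 = 4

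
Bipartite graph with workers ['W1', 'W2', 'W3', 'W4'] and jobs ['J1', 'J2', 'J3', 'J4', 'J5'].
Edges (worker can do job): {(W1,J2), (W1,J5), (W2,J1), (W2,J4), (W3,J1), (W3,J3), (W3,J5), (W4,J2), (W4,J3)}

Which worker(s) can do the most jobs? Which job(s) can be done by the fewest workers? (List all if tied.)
Most versatile: W3 (3 jobs); Least covered: J4 (1 workers)

Worker degrees (jobs they can do): W1:2, W2:2, W3:3, W4:2
Job degrees (workers who can do it): J1:2, J2:2, J3:2, J4:1, J5:2

Maximum worker degree is 3, achieved by: W3
Minimum job degree is 1, achieved by: J4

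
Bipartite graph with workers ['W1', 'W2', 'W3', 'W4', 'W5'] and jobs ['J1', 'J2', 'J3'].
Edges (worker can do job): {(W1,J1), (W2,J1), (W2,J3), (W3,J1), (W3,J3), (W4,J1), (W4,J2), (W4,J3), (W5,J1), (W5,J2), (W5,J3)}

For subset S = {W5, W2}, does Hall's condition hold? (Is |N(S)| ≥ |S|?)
Yes: |N(S)| = 3, |S| = 2

Subset S = {W5, W2}
Neighbors N(S) = {J1, J2, J3}

|N(S)| = 3, |S| = 2
Hall's condition: |N(S)| ≥ |S| is satisfied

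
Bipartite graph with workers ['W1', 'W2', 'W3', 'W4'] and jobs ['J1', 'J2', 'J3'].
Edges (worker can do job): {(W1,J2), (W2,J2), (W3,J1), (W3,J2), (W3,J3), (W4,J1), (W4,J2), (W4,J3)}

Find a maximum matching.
Matching: {(W1,J2), (W3,J3), (W4,J1)}

Maximum matching (size 3):
  W1 → J2
  W3 → J3
  W4 → J1

Each worker is assigned to at most one job, and each job to at most one worker.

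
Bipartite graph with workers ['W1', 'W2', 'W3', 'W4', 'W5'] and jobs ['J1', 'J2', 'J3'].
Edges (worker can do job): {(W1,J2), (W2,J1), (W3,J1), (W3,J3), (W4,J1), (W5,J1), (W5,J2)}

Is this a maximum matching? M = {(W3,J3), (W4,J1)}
No, size 2 is not maximum

Proposed matching has size 2.
Maximum matching size for this graph: 3.

This is NOT maximum - can be improved to size 3.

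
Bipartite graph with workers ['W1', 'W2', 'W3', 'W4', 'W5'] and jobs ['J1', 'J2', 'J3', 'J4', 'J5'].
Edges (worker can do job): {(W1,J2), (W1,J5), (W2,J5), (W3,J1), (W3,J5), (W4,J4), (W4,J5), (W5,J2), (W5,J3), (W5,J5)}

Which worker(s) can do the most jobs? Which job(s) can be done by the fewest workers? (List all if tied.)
Most versatile: W5 (3 jobs); Least covered: J1, J3, J4 (1 workers)

Worker degrees (jobs they can do): W1:2, W2:1, W3:2, W4:2, W5:3
Job degrees (workers who can do it): J1:1, J2:2, J3:1, J4:1, J5:5

Maximum worker degree is 3, achieved by: W5
Minimum job degree is 1, achieved by: J1, J3, J4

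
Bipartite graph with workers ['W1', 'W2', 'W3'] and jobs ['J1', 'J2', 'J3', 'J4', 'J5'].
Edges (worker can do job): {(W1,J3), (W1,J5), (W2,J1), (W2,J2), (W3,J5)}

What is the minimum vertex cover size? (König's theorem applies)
Minimum vertex cover size = 3

By König's theorem: in bipartite graphs,
min vertex cover = max matching = 3

Maximum matching has size 3, so minimum vertex cover also has size 3.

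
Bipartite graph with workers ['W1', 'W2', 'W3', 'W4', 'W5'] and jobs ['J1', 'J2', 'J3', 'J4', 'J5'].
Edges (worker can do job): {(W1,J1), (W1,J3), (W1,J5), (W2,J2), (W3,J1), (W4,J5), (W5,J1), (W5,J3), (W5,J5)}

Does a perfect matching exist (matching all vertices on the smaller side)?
No, maximum matching has size 4 < 5

Maximum matching has size 4, need 5 for perfect matching.
Unmatched workers: ['W4']
Unmatched jobs: ['J4']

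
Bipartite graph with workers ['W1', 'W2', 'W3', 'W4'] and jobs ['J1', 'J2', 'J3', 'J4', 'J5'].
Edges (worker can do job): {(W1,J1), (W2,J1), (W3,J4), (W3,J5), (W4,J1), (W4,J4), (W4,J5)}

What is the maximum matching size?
Maximum matching size = 3

Maximum matching: {(W1,J1), (W3,J4), (W4,J5)}
Size: 3

This assigns 3 workers to 3 distinct jobs.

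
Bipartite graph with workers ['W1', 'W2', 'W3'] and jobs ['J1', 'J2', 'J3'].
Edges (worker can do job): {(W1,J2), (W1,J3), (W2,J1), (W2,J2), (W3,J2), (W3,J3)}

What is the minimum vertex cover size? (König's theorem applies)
Minimum vertex cover size = 3

By König's theorem: in bipartite graphs,
min vertex cover = max matching = 3

Maximum matching has size 3, so minimum vertex cover also has size 3.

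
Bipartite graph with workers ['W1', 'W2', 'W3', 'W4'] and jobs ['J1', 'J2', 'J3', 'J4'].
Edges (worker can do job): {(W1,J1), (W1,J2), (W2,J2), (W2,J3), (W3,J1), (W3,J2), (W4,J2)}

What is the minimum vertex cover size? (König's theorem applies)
Minimum vertex cover size = 3

By König's theorem: in bipartite graphs,
min vertex cover = max matching = 3

Maximum matching has size 3, so minimum vertex cover also has size 3.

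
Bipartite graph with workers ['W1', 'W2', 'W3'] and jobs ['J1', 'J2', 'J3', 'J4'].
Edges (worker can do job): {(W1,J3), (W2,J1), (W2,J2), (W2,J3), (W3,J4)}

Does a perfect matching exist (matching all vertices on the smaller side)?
Yes, perfect matching exists (size 3)

Perfect matching: {(W1,J3), (W2,J1), (W3,J4)}
All 3 vertices on the smaller side are matched.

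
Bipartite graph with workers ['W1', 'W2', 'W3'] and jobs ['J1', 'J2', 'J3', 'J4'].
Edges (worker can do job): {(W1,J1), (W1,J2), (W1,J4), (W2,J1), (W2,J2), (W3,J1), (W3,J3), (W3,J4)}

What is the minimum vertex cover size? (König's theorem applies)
Minimum vertex cover size = 3

By König's theorem: in bipartite graphs,
min vertex cover = max matching = 3

Maximum matching has size 3, so minimum vertex cover also has size 3.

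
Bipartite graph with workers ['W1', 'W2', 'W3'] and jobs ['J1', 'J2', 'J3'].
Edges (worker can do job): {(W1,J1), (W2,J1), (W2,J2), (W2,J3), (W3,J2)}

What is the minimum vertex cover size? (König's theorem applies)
Minimum vertex cover size = 3

By König's theorem: in bipartite graphs,
min vertex cover = max matching = 3

Maximum matching has size 3, so minimum vertex cover also has size 3.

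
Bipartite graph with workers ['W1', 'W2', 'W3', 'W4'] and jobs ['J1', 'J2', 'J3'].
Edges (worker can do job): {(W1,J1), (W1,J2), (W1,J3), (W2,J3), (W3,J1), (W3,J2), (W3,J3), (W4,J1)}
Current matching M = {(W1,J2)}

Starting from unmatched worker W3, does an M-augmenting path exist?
Yes: W3 → J1

An M-augmenting path alternates non-matching / matching edges, starting and ending at unmatched vertices.
Path: W3 → J1
(J1 is unmatched in M, so the path is augmenting.)
Flipping edges along this path would increase |M| from 1 to 2.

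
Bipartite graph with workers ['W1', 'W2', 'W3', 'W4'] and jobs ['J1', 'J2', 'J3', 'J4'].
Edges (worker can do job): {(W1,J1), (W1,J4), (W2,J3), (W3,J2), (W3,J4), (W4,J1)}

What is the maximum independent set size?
Maximum independent set = 4

By König's theorem:
- Min vertex cover = Max matching = 4
- Max independent set = Total vertices - Min vertex cover
- Max independent set = 8 - 4 = 4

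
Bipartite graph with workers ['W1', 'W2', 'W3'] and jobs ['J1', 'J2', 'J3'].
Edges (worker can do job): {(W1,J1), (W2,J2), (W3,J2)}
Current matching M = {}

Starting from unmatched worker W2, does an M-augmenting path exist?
Yes: W2 → J2

An M-augmenting path alternates non-matching / matching edges, starting and ending at unmatched vertices.
Path: W2 → J2
(J2 is unmatched in M, so the path is augmenting.)
Flipping edges along this path would increase |M| from 0 to 1.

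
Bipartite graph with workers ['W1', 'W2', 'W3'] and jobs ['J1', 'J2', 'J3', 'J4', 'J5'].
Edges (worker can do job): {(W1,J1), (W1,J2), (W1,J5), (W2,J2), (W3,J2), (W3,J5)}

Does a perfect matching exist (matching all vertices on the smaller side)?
Yes, perfect matching exists (size 3)

Perfect matching: {(W1,J1), (W2,J2), (W3,J5)}
All 3 vertices on the smaller side are matched.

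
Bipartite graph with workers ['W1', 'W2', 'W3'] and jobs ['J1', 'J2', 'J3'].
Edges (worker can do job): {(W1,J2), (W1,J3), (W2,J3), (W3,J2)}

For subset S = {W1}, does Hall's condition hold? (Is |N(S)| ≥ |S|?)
Yes: |N(S)| = 2, |S| = 1

Subset S = {W1}
Neighbors N(S) = {J2, J3}

|N(S)| = 2, |S| = 1
Hall's condition: |N(S)| ≥ |S| is satisfied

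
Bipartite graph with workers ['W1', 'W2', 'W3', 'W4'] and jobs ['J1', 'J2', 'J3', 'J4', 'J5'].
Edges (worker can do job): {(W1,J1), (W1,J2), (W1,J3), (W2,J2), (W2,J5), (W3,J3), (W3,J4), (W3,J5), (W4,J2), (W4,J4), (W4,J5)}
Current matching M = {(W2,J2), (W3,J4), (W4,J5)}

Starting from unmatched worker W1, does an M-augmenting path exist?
Yes: W1 → J1

An M-augmenting path alternates non-matching / matching edges, starting and ending at unmatched vertices.
Path: W1 → J1
(J1 is unmatched in M, so the path is augmenting.)
Flipping edges along this path would increase |M| from 3 to 4.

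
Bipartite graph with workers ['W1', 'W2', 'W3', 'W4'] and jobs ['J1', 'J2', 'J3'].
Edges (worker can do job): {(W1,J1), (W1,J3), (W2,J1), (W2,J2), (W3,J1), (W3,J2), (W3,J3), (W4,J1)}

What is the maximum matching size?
Maximum matching size = 3

Maximum matching: {(W2,J2), (W3,J3), (W4,J1)}
Size: 3

This assigns 3 workers to 3 distinct jobs.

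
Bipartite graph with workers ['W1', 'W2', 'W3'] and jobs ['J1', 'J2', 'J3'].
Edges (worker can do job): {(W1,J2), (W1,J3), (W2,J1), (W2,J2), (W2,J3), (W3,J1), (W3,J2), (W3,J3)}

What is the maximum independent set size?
Maximum independent set = 3

By König's theorem:
- Min vertex cover = Max matching = 3
- Max independent set = Total vertices - Min vertex cover
- Max independent set = 6 - 3 = 3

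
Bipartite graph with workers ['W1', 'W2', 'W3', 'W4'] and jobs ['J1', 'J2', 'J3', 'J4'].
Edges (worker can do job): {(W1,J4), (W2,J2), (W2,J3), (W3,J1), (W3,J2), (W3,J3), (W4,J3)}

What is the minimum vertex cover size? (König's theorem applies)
Minimum vertex cover size = 4

By König's theorem: in bipartite graphs,
min vertex cover = max matching = 4

Maximum matching has size 4, so minimum vertex cover also has size 4.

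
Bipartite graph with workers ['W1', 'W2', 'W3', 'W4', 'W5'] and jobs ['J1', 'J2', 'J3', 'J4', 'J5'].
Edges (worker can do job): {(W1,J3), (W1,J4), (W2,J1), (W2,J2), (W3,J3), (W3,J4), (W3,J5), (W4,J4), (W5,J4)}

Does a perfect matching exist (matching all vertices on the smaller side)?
No, maximum matching has size 4 < 5

Maximum matching has size 4, need 5 for perfect matching.
Unmatched workers: ['W4']
Unmatched jobs: ['J1']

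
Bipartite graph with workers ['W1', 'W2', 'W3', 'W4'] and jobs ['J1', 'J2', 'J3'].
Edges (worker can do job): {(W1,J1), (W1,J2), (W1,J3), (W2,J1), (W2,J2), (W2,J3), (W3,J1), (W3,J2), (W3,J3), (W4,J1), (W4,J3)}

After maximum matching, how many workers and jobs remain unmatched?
Unmatched: 1 workers, 0 jobs

Maximum matching size: 3
Workers: 4 total, 3 matched, 1 unmatched
Jobs: 3 total, 3 matched, 0 unmatched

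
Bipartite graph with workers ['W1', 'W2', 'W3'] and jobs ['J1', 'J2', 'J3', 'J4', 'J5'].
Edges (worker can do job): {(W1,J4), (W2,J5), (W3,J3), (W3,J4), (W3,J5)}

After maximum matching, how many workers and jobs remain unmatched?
Unmatched: 0 workers, 2 jobs

Maximum matching size: 3
Workers: 3 total, 3 matched, 0 unmatched
Jobs: 5 total, 3 matched, 2 unmatched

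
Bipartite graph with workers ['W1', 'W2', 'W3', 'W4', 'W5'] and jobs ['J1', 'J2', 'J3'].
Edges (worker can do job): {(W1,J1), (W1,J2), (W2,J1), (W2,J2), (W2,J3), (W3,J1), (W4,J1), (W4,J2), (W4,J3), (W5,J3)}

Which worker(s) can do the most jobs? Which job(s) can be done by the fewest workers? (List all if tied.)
Most versatile: W2, W4 (3 jobs); Least covered: J2, J3 (3 workers)

Worker degrees (jobs they can do): W1:2, W2:3, W3:1, W4:3, W5:1
Job degrees (workers who can do it): J1:4, J2:3, J3:3

Maximum worker degree is 3, achieved by: W2, W4
Minimum job degree is 3, achieved by: J2, J3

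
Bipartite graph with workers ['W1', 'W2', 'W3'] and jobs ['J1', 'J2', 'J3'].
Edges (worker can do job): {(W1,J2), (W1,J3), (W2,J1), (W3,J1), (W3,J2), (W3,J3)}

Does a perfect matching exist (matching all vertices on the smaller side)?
Yes, perfect matching exists (size 3)

Perfect matching: {(W1,J3), (W2,J1), (W3,J2)}
All 3 vertices on the smaller side are matched.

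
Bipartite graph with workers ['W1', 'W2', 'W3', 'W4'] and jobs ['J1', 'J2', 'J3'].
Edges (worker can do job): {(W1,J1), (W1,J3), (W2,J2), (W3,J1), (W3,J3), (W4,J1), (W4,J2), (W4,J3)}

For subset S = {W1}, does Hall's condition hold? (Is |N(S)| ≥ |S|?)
Yes: |N(S)| = 2, |S| = 1

Subset S = {W1}
Neighbors N(S) = {J1, J3}

|N(S)| = 2, |S| = 1
Hall's condition: |N(S)| ≥ |S| is satisfied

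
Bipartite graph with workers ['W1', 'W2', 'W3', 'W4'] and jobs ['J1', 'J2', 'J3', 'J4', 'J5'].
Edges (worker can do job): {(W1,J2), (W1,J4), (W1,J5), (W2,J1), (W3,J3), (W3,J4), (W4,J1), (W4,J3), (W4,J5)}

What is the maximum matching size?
Maximum matching size = 4

Maximum matching: {(W1,J5), (W2,J1), (W3,J4), (W4,J3)}
Size: 4

This assigns 4 workers to 4 distinct jobs.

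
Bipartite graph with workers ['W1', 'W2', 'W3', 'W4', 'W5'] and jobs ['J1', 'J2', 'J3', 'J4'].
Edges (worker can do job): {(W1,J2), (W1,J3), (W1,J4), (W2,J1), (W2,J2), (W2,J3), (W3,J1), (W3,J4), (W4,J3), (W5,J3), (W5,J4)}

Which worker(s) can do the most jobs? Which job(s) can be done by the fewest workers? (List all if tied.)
Most versatile: W1, W2 (3 jobs); Least covered: J1, J2 (2 workers)

Worker degrees (jobs they can do): W1:3, W2:3, W3:2, W4:1, W5:2
Job degrees (workers who can do it): J1:2, J2:2, J3:4, J4:3

Maximum worker degree is 3, achieved by: W1, W2
Minimum job degree is 2, achieved by: J1, J2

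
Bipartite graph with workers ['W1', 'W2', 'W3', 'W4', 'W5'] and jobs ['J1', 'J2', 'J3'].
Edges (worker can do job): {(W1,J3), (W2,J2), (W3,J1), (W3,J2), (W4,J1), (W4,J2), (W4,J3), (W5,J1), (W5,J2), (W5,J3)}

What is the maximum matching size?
Maximum matching size = 3

Maximum matching: {(W3,J1), (W4,J3), (W5,J2)}
Size: 3

This assigns 3 workers to 3 distinct jobs.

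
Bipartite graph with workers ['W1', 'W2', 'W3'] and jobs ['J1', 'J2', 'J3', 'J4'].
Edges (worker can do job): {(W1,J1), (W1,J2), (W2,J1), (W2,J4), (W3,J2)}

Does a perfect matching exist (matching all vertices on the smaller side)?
Yes, perfect matching exists (size 3)

Perfect matching: {(W1,J1), (W2,J4), (W3,J2)}
All 3 vertices on the smaller side are matched.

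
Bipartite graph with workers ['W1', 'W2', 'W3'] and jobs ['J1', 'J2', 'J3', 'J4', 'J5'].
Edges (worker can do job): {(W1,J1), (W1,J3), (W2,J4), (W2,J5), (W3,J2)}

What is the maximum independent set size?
Maximum independent set = 5

By König's theorem:
- Min vertex cover = Max matching = 3
- Max independent set = Total vertices - Min vertex cover
- Max independent set = 8 - 3 = 5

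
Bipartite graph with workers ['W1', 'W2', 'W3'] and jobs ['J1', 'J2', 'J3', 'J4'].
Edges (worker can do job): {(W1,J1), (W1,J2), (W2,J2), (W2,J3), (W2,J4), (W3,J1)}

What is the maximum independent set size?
Maximum independent set = 4

By König's theorem:
- Min vertex cover = Max matching = 3
- Max independent set = Total vertices - Min vertex cover
- Max independent set = 7 - 3 = 4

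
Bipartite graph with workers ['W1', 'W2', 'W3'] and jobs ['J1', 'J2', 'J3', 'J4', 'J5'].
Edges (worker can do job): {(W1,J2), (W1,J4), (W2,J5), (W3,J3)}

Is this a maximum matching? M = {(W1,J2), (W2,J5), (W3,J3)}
Yes, size 3 is maximum

Proposed matching has size 3.
Maximum matching size for this graph: 3.

This is a maximum matching.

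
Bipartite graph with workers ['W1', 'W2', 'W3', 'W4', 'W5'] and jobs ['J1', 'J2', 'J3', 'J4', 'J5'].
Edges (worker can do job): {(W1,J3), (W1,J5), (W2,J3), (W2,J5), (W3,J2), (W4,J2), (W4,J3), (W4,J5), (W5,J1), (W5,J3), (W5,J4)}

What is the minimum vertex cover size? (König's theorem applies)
Minimum vertex cover size = 4

By König's theorem: in bipartite graphs,
min vertex cover = max matching = 4

Maximum matching has size 4, so minimum vertex cover also has size 4.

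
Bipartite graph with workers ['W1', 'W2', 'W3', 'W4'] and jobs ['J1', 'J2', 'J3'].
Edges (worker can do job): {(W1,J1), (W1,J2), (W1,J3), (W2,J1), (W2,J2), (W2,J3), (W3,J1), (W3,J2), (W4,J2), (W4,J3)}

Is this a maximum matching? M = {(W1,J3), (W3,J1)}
No, size 2 is not maximum

Proposed matching has size 2.
Maximum matching size for this graph: 3.

This is NOT maximum - can be improved to size 3.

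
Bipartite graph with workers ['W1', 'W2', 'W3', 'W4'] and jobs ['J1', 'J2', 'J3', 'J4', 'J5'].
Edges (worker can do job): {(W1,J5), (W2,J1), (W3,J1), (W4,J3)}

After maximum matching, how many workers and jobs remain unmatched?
Unmatched: 1 workers, 2 jobs

Maximum matching size: 3
Workers: 4 total, 3 matched, 1 unmatched
Jobs: 5 total, 3 matched, 2 unmatched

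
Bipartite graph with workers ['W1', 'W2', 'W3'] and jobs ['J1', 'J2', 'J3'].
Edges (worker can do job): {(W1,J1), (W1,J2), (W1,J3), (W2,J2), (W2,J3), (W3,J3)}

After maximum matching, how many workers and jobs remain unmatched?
Unmatched: 0 workers, 0 jobs

Maximum matching size: 3
Workers: 3 total, 3 matched, 0 unmatched
Jobs: 3 total, 3 matched, 0 unmatched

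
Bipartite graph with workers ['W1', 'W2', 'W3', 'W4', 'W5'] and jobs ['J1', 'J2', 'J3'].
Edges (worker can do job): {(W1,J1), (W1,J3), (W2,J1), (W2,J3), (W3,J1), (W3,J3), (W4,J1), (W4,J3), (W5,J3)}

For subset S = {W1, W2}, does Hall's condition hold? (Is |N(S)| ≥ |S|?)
Yes: |N(S)| = 2, |S| = 2

Subset S = {W1, W2}
Neighbors N(S) = {J1, J3}

|N(S)| = 2, |S| = 2
Hall's condition: |N(S)| ≥ |S| is satisfied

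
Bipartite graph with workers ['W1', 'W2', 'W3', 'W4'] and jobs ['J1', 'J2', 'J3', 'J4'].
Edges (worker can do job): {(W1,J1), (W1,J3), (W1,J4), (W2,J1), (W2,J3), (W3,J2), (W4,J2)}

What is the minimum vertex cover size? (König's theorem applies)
Minimum vertex cover size = 3

By König's theorem: in bipartite graphs,
min vertex cover = max matching = 3

Maximum matching has size 3, so minimum vertex cover also has size 3.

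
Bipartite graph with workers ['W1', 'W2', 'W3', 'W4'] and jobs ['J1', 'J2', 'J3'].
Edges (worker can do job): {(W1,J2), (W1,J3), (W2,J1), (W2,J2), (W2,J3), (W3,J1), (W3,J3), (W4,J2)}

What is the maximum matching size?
Maximum matching size = 3

Maximum matching: {(W1,J3), (W3,J1), (W4,J2)}
Size: 3

This assigns 3 workers to 3 distinct jobs.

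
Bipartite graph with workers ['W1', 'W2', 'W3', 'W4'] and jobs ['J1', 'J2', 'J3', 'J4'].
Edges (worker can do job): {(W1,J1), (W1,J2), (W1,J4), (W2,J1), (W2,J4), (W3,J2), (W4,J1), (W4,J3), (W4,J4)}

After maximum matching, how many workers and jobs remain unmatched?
Unmatched: 0 workers, 0 jobs

Maximum matching size: 4
Workers: 4 total, 4 matched, 0 unmatched
Jobs: 4 total, 4 matched, 0 unmatched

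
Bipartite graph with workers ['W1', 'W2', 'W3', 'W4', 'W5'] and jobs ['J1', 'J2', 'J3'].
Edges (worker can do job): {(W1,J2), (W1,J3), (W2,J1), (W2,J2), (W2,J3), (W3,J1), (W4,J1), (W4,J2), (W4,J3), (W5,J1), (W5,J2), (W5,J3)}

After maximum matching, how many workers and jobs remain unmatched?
Unmatched: 2 workers, 0 jobs

Maximum matching size: 3
Workers: 5 total, 3 matched, 2 unmatched
Jobs: 3 total, 3 matched, 0 unmatched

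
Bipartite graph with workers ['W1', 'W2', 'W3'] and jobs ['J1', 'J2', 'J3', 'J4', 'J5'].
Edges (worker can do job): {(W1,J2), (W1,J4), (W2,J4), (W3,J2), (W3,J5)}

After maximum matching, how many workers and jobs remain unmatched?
Unmatched: 0 workers, 2 jobs

Maximum matching size: 3
Workers: 3 total, 3 matched, 0 unmatched
Jobs: 5 total, 3 matched, 2 unmatched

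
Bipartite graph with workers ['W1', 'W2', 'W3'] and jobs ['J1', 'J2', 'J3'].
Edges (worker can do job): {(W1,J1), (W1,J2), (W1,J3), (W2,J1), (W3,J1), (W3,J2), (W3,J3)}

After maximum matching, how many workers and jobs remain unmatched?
Unmatched: 0 workers, 0 jobs

Maximum matching size: 3
Workers: 3 total, 3 matched, 0 unmatched
Jobs: 3 total, 3 matched, 0 unmatched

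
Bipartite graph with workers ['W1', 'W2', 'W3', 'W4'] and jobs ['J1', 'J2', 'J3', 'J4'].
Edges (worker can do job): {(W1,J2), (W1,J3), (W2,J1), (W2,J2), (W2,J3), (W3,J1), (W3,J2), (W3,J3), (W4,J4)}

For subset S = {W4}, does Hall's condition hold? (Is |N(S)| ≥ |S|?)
Yes: |N(S)| = 1, |S| = 1

Subset S = {W4}
Neighbors N(S) = {J4}

|N(S)| = 1, |S| = 1
Hall's condition: |N(S)| ≥ |S| is satisfied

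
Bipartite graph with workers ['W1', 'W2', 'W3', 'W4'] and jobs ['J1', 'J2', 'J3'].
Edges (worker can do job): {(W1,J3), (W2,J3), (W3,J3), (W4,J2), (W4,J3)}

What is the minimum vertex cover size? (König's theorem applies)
Minimum vertex cover size = 2

By König's theorem: in bipartite graphs,
min vertex cover = max matching = 2

Maximum matching has size 2, so minimum vertex cover also has size 2.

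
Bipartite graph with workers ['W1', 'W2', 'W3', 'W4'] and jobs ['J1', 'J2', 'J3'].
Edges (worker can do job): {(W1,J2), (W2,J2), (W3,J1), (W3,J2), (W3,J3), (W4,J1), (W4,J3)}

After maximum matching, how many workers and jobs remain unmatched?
Unmatched: 1 workers, 0 jobs

Maximum matching size: 3
Workers: 4 total, 3 matched, 1 unmatched
Jobs: 3 total, 3 matched, 0 unmatched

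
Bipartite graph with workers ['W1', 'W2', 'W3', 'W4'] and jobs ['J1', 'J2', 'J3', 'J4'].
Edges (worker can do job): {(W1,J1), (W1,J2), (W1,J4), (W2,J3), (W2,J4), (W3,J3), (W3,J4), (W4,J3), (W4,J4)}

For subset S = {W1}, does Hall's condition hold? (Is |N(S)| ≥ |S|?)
Yes: |N(S)| = 3, |S| = 1

Subset S = {W1}
Neighbors N(S) = {J1, J2, J4}

|N(S)| = 3, |S| = 1
Hall's condition: |N(S)| ≥ |S| is satisfied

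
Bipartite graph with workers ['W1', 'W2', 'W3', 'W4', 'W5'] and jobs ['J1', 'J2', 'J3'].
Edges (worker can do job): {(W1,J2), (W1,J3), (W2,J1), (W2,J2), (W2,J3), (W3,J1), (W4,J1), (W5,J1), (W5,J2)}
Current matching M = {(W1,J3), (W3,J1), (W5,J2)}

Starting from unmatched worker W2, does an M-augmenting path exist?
No augmenting path from W2

Alternating search from W2 reaches jobs: {J1, J2, J3}.
Every reachable job is already matched in M, and following those matched edges back to workers exposes no further unvisited jobs.
No M-augmenting path from W2 exists.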